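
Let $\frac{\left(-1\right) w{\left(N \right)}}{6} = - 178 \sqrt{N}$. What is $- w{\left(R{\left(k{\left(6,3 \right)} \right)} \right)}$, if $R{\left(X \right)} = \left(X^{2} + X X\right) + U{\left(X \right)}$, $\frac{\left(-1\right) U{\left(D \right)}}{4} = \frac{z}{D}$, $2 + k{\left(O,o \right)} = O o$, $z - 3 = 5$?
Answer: $- 1068 \sqrt{510} \approx -24119.0$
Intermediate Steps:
$z = 8$ ($z = 3 + 5 = 8$)
$k{\left(O,o \right)} = -2 + O o$
$U{\left(D \right)} = - \frac{32}{D}$ ($U{\left(D \right)} = - 4 \frac{8}{D} = - \frac{32}{D}$)
$R{\left(X \right)} = - \frac{32}{X} + 2 X^{2}$ ($R{\left(X \right)} = \left(X^{2} + X X\right) - \frac{32}{X} = \left(X^{2} + X^{2}\right) - \frac{32}{X} = 2 X^{2} - \frac{32}{X} = - \frac{32}{X} + 2 X^{2}$)
$w{\left(N \right)} = 1068 \sqrt{N}$ ($w{\left(N \right)} = - 6 \left(- 178 \sqrt{N}\right) = 1068 \sqrt{N}$)
$- w{\left(R{\left(k{\left(6,3 \right)} \right)} \right)} = - 1068 \sqrt{\frac{2 \left(-16 + \left(-2 + 6 \cdot 3\right)^{3}\right)}{-2 + 6 \cdot 3}} = - 1068 \sqrt{\frac{2 \left(-16 + \left(-2 + 18\right)^{3}\right)}{-2 + 18}} = - 1068 \sqrt{\frac{2 \left(-16 + 16^{3}\right)}{16}} = - 1068 \sqrt{2 \cdot \frac{1}{16} \left(-16 + 4096\right)} = - 1068 \sqrt{2 \cdot \frac{1}{16} \cdot 4080} = - 1068 \sqrt{510}$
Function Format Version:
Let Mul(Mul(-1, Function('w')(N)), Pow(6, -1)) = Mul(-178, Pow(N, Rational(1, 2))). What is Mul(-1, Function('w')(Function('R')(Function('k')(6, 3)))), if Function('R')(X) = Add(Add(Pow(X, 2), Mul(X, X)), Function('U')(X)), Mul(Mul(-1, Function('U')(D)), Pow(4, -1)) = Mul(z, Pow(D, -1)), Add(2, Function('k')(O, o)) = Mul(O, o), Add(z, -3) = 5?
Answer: Mul(-1068, Pow(510, Rational(1, 2))) ≈ -24119.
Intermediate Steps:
z = 8 (z = Add(3, 5) = 8)
Function('k')(O, o) = Add(-2, Mul(O, o))
Function('U')(D) = Mul(-32, Pow(D, -1)) (Function('U')(D) = Mul(-4, Mul(8, Pow(D, -1))) = Mul(-32, Pow(D, -1)))
Function('R')(X) = Add(Mul(-32, Pow(X, -1)), Mul(2, Pow(X, 2))) (Function('R')(X) = Add(Add(Pow(X, 2), Mul(X, X)), Mul(-32, Pow(X, -1))) = Add(Add(Pow(X, 2), Pow(X, 2)), Mul(-32, Pow(X, -1))) = Add(Mul(2, Pow(X, 2)), Mul(-32, Pow(X, -1))) = Add(Mul(-32, Pow(X, -1)), Mul(2, Pow(X, 2))))
Function('w')(N) = Mul(1068, Pow(N, Rational(1, 2))) (Function('w')(N) = Mul(-6, Mul(-178, Pow(N, Rational(1, 2)))) = Mul(1068, Pow(N, Rational(1, 2))))
Mul(-1, Function('w')(Function('R')(Function('k')(6, 3)))) = Mul(-1, Mul(1068, Pow(Mul(2, Pow(Add(-2, Mul(6, 3)), -1), Add(-16, Pow(Add(-2, Mul(6, 3)), 3))), Rational(1, 2)))) = Mul(-1, Mul(1068, Pow(Mul(2, Pow(Add(-2, 18), -1), Add(-16, Pow(Add(-2, 18), 3))), Rational(1, 2)))) = Mul(-1, Mul(1068, Pow(Mul(2, Pow(16, -1), Add(-16, Pow(16, 3))), Rational(1, 2)))) = Mul(-1, Mul(1068, Pow(Mul(2, Rational(1, 16), Add(-16, 4096)), Rational(1, 2)))) = Mul(-1, Mul(1068, Pow(Mul(2, Rational(1, 16), 4080), Rational(1, 2)))) = Mul(-1, Mul(1068, Pow(510, Rational(1, 2)))) = Mul(-1068, Pow(510, Rational(1, 2)))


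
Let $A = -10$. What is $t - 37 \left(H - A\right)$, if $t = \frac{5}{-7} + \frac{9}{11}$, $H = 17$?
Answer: $- \frac{76915}{77} \approx -998.9$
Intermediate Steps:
$t = \frac{8}{77}$ ($t = 5 \left(- \frac{1}{7}\right) + 9 \cdot \frac{1}{11} = - \frac{5}{7} + \frac{9}{11} = \frac{8}{77} \approx 0.1039$)
$t - 37 \left(H - A\right) = \frac{8}{77} - 37 \left(17 - -10\right) = \frac{8}{77} - 37 \left(17 + 10\right) = \frac{8}{77} - 999 = - \frac{76915}{77}$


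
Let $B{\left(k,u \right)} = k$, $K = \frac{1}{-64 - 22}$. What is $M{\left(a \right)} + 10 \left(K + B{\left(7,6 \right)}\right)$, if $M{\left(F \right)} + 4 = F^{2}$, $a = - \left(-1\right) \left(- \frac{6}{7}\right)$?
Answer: $\frac{140365}{2107} \approx 66.618$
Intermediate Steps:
$K = - \frac{1}{86}$ ($K = \frac{1}{-86} = - \frac{1}{86} \approx -0.011628$)
$a = - \frac{6}{7}$ ($a = - \left(-1\right) \left(\left(-6\right) \frac{1}{7}\right) = - \frac{\left(-1\right) \left(-6\right)}{7} = \left(-1\right) \frac{6}{7} = - \frac{6}{7} \approx -0.85714$)
$M{\left(F \right)} = -4 + F^{2}$
$M{\left(a \right)} + 10 \left(K + B{\left(7,6 \right)}\right) = \left(-4 + \left(- \frac{6}{7}\right)^{2}\right) + 10 \left(- \frac{1}{86} + 7\right) = \left(-4 + \frac{36}{49}\right) + 10 \cdot \frac{601}{86} = - \frac{160}{49} + \frac{3005}{43} = \frac{140365}{2107}$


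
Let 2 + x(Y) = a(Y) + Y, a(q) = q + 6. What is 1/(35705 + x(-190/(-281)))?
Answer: 281/10034609 ≈ 2.8003e-5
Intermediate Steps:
a(q) = 6 + q
x(Y) = 4 + 2*Y (x(Y) = -2 + ((6 + Y) + Y) = -2 + (6 + 2*Y) = 4 + 2*Y)
1/(35705 + x(-190/(-281))) = 1/(35705 + (4 + 2*(-190/(-281)))) = 1/(35705 + (4 + 2*(-190*(-1/281)))) = 1/(35705 + (4 + 2*(190/281))) = 1/(35705 + (4 + 380/281)) = 1/(35705 + 1504/281) = 1/(10034609/281) = 281/10034609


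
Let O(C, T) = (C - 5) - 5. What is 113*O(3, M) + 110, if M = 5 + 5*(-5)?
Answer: -681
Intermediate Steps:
M = -20 (M = 5 - 25 = -20)
O(C, T) = -10 + C (O(C, T) = (-5 + C) - 5 = -10 + C)
113*O(3, M) + 110 = 113*(-10 + 3) + 110 = 113*(-7) + 110 = -791 + 110 = -681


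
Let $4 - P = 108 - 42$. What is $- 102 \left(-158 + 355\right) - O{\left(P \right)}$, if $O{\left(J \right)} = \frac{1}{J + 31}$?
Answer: $- \frac{622913}{31} \approx -20094.0$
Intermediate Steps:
$P = -62$ ($P = 4 - \left(108 - 42\right) = 4 - 66 = -62$)
$O{\left(J \right)} = \frac{1}{31 + J}$
$- 102 \left(-158 + 355\right) - O{\left(P \right)} = - 102 \left(-158 + 355\right) - \frac{1}{31 - 62} = \left(-102\right) 197 - \frac{1}{-31} = -20094 - - \frac{1}{31} = -20094 + \frac{1}{31} = - \frac{622913}{31}$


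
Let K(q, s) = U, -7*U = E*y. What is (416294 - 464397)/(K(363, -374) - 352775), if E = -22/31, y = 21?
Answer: 1491193/10935959 ≈ 0.13636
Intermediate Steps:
E = -22/31 (E = -22*1/31 = -22/31 ≈ -0.70968)
U = 66/31 (U = -(-22)*21/217 = -⅐*(-462/31) = 66/31 ≈ 2.1290)
K(q, s) = 66/31
(416294 - 464397)/(K(363, -374) - 352775) = (416294 - 464397)/(66/31 - 352775) = -48103/(-10935959/31) = -48103*(-31/10935959) = 1491193/10935959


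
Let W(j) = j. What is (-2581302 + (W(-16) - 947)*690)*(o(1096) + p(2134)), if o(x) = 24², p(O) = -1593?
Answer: 3300950124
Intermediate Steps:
o(x) = 576
(-2581302 + (W(-16) - 947)*690)*(o(1096) + p(2134)) = (-2581302 + (-16 - 947)*690)*(576 - 1593) = (-2581302 - 963*690)*(-1017) = (-2581302 - 664470)*(-1017) = -3245772*(-1017) = 3300950124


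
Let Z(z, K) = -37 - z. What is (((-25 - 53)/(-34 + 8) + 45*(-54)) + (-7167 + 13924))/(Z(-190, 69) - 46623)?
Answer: -433/4647 ≈ -0.093178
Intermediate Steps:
(((-25 - 53)/(-34 + 8) + 45*(-54)) + (-7167 + 13924))/(Z(-190, 69) - 46623) = (((-25 - 53)/(-34 + 8) + 45*(-54)) + (-7167 + 13924))/((-37 - 1*(-190)) - 46623) = ((-78/(-26) - 2430) + 6757)/((-37 + 190) - 46623) = ((-78*(-1/26) - 2430) + 6757)/(153 - 46623) = ((3 - 2430) + 6757)/(-46470) = (-2427 + 6757)*(-1/46470) = 4330*(-1/46470) = -433/4647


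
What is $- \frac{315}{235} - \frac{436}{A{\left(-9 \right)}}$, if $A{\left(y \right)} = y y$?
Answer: $- \frac{25595}{3807} \approx -6.7231$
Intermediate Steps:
$A{\left(y \right)} = y^{2}$
$- \frac{315}{235} - \frac{436}{A{\left(-9 \right)}} = - \frac{315}{235} - \frac{436}{\left(-9\right)^{2}} = \left(-315\right) \frac{1}{235} - \frac{436}{81} = - \frac{63}{47} - \frac{436}{81} = - \frac{25595}{3807}$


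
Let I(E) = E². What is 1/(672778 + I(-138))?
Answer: 1/691822 ≈ 1.4455e-6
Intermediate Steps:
1/(672778 + I(-138)) = 1/(672778 + (-138)²) = 1/(672778 + 19044) = 1/691822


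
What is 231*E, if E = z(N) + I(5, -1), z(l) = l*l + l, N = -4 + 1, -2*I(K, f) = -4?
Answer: 1848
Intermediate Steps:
I(K, f) = 2 (I(K, f) = -½*(-4) = 2)
N = -3
z(l) = l + l² (z(l) = l² + l = l + l²)
E = 8 (E = -3*(1 - 3) + 2 = -3*(-2) + 2 = 6 + 2 = 8)
231*E = 231*8 = 1848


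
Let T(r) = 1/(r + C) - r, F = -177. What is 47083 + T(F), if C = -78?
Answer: 12051299/255 ≈ 47260.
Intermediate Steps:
T(r) = 1/(-78 + r) - r (T(r) = 1/(r - 78) - r = 1/(-78 + r) - r)
47083 + T(F) = 47083 + (1 - 1*(-177)² + 78*(-177))/(-78 - 177) = 47083 + (1 - 1*31329 - 13806)/(-255) = 47083 - (1 - 31329 - 13806)/255 = 47083 - 1/255*(-45134) = 47083 + 45134/255 = 12051299/255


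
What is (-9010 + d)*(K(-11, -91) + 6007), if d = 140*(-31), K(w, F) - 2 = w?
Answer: -80073300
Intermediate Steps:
K(w, F) = 2 + w
d = -4340
(-9010 + d)*(K(-11, -91) + 6007) = (-9010 - 4340)*((2 - 11) + 6007) = -13350*(-9 + 6007) = -13350*5998 = -80073300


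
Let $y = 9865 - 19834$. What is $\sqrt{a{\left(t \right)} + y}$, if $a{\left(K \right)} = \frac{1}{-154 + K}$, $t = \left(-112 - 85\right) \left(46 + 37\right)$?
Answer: $\frac{i \sqrt{2715705400730}}{16505} \approx 99.845 i$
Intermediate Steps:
$y = -9969$
$t = -16351$ ($t = \left(-197\right) 83 = -16351$)
$\sqrt{a{\left(t \right)} + y} = \sqrt{\frac{1}{-154 - 16351} - 9969} = \sqrt{\frac{1}{-16505} - 9969} = \sqrt{- \frac{1}{16505} - 9969} = \sqrt{- \frac{164538346}{16505}} = \frac{i \sqrt{2715705400730}}{16505}$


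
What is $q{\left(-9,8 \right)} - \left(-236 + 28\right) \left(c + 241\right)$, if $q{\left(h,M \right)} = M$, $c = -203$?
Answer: $7912$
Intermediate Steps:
$q{\left(-9,8 \right)} - \left(-236 + 28\right) \left(c + 241\right) = 8 - \left(-236 + 28\right) \left(-203 + 241\right) = 8 - \left(-208\right) 38 = 8 - -7904 = 8 + 7904 = 7912$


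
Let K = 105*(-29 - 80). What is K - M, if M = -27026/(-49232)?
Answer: -281743633/24616 ≈ -11446.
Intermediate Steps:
M = 13513/24616 (M = -27026*(-1/49232) = 13513/24616 ≈ 0.54895)
K = -11445 (K = 105*(-109) = -11445)
K - M = -11445 - 1*13513/24616 = -11445 - 13513/24616 = -281743633/24616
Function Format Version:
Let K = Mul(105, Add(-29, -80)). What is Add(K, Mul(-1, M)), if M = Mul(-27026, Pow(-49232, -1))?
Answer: Rational(-281743633, 24616) ≈ -11446.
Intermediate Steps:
M = Rational(13513, 24616) (M = Mul(-27026, Rational(-1, 49232)) = Rational(13513, 24616) ≈ 0.54895)
K = -11445 (K = Mul(105, -109) = -11445)
Add(K, Mul(-1, M)) = Add(-11445, Mul(-1, Rational(13513, 24616))) = Add(-11445, Rational(-13513, 24616)) = Rational(-281743633, 24616)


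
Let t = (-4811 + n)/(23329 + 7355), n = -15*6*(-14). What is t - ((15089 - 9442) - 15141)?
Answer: 291310345/30684 ≈ 9493.9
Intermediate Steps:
n = 1260 (n = -90*(-14) = 1260)
t = -3551/30684 (t = (-4811 + 1260)/(23329 + 7355) = -3551/30684 ≈ -0.11573)
t - ((15089 - 9442) - 15141) = -3551/30684 - ((15089 - 9442) - 15141) = -3551/30684 - (5647 - 15141) = -3551/30684 - 1*(-9494) = -3551/30684 + 9494 = 291310345/30684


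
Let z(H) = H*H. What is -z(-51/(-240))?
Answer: -289/6400 ≈ -0.045156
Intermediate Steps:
z(H) = H²
-z(-51/(-240)) = -(-51/(-240))² = -(-51*(-1/240))² = -(17/80)² = -1*289/6400 = -289/6400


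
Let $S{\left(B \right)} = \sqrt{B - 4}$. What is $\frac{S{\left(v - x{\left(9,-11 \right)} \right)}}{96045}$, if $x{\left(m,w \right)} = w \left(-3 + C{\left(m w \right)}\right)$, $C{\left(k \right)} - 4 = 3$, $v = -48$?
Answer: $\frac{2 i \sqrt{2}}{96045} \approx 2.9449 \cdot 10^{-5} i$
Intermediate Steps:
$C{\left(k \right)} = 7$ ($C{\left(k \right)} = 4 + 3 = 7$)
$x{\left(m,w \right)} = 4 w$ ($x{\left(m,w \right)} = w \left(-3 + 7\right) = w 4 = 4 w$)
$S{\left(B \right)} = \sqrt{-4 + B}$
$\frac{S{\left(v - x{\left(9,-11 \right)} \right)}}{96045} = \frac{\sqrt{-4 - \left(48 + 4 \left(-11\right)\right)}}{96045} = \sqrt{-4 - 4} \cdot \frac{1}{96045} = \sqrt{-8} \cdot \frac{1}{96045} = 2 i \sqrt{2} \cdot \frac{1}{96045} = \frac{2 i \sqrt{2}}{96045}$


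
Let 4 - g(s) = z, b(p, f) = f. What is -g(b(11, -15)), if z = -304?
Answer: -308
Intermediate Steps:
g(s) = 308 (g(s) = 4 - 1*(-304) = 4 + 304 = 308)
-g(b(11, -15)) = -1*308 = -308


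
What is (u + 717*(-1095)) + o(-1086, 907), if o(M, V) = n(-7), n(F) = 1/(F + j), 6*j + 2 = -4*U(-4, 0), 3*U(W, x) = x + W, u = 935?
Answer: -45482449/58 ≈ -7.8418e+5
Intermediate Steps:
U(W, x) = W/3 + x/3 (U(W, x) = (x + W)/3 = (W + x)/3 = W/3 + x/3)
j = 5/9 (j = -⅓ + (-4*((⅓)*(-4) + (⅓)*0))/6 = -⅓ + (-4*(-4/3 + 0))/6 = -⅓ + (-4*(-4/3))/6 = -⅓ + (⅙)*(16/3) = -⅓ + 8/9 = 5/9 ≈ 0.55556)
n(F) = 1/(5/9 + F) (n(F) = 1/(F + 5/9) = 1/(5/9 + F))
o(M, V) = -9/58 (o(M, V) = 9/(5 + 9*(-7)) = 9/(5 - 63) = 9/(-58) = 9*(-1/58) = -9/58)
(u + 717*(-1095)) + o(-1086, 907) = (935 + 717*(-1095)) - 9/58 = (935 - 785115) - 9/58 = -784180 - 9/58 = -45482449/58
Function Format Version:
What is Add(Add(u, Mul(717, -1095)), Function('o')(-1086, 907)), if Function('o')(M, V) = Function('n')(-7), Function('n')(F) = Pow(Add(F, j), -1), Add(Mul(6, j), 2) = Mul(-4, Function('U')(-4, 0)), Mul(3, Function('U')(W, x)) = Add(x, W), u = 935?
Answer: Rational(-45482449, 58) ≈ -7.8418e+5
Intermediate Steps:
Function('U')(W, x) = Add(Mul(Rational(1, 3), W), Mul(Rational(1, 3), x)) (Function('U')(W, x) = Mul(Rational(1, 3), Add(x, W)) = Mul(Rational(1, 3), Add(W, x)) = Add(Mul(Rational(1, 3), W), Mul(Rational(1, 3), x)))
j = Rational(5, 9) (j = Add(Rational(-1, 3), Mul(Rational(1, 6), Mul(-4, Add(Mul(Rational(1, 3), -4), Mul(Rational(1, 3), 0))))) = Add(Rational(-1, 3), Mul(Rational(1, 6), Mul(-4, Add(Rational(-4, 3), 0)))) = Add(Rational(-1, 3), Mul(Rational(1, 6), Mul(-4, Rational(-4, 3)))) = Add(Rational(-1, 3), Mul(Rational(1, 6), Rational(16, 3))) = Add(Rational(-1, 3), Rational(8, 9)) = Rational(5, 9) ≈ 0.55556)
Function('n')(F) = Pow(Add(Rational(5, 9), F), -1) (Function('n')(F) = Pow(Add(F, Rational(5, 9)), -1) = Pow(Add(Rational(5, 9), F), -1))
Function('o')(M, V) = Rational(-9, 58) (Function('o')(M, V) = Mul(9, Pow(Add(5, Mul(9, -7)), -1)) = Mul(9, Pow(Add(5, -63), -1)) = Mul(9, Pow(-58, -1)) = Mul(9, Rational(-1, 58)) = Rational(-9, 58))
Add(Add(u, Mul(717, -1095)), Function('o')(-1086, 907)) = Add(Add(935, Mul(717, -1095)), Rational(-9, 58)) = Add(Add(935, -785115), Rational(-9, 58)) = Add(-784180, Rational(-9, 58)) = Rational(-45482449, 58)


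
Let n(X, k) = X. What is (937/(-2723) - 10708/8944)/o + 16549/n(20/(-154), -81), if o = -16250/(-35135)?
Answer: -2521602582524581/19788041000 ≈ -1.2743e+5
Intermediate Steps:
o = 3250/7027 (o = -16250*(-1/35135) = 3250/7027 ≈ 0.46250)
(937/(-2723) - 10708/8944)/o + 16549/n(20/(-154), -81) = (937/(-2723) - 10708/8944)/(3250/7027) + 16549/((20/(-154))) = (937*(-1/2723) - 10708*1/8944)*(7027/3250) + 16549/((20*(-1/154))) = (-937/2723 - 2677/2236)*(7027/3250) + 16549/(-10/77) = -9384603/6088628*7027/3250 + 16549*(-77/10) = -65945605281/19788041000 - 1274273/10 = -2521602582524581/19788041000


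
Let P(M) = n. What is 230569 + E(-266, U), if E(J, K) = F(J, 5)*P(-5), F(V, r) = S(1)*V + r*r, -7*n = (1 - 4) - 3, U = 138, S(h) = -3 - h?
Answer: 1620517/7 ≈ 2.3150e+5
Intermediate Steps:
n = 6/7 (n = -((1 - 4) - 3)/7 = -(-3 - 3)/7 = -1/7*(-6) = 6/7 ≈ 0.85714)
P(M) = 6/7
F(V, r) = r**2 - 4*V (F(V, r) = (-3 - 1*1)*V + r*r = (-3 - 1)*V + r**2 = -4*V + r**2 = r**2 - 4*V)
E(J, K) = 150/7 - 24*J/7 (E(J, K) = (5**2 - 4*J)*(6/7) = (25 - 4*J)*(6/7) = 150/7 - 24*J/7)
230569 + E(-266, U) = 230569 + (150/7 - 24/7*(-266)) = 230569 + (150/7 + 912) = 230569 + 6534/7 = 1620517/7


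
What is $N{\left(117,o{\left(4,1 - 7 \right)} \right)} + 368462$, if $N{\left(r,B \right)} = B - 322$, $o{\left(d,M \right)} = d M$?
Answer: $368116$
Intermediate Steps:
$o{\left(d,M \right)} = M d$
$N{\left(r,B \right)} = -322 + B$ ($N{\left(r,B \right)} = B - 322 = -322 + B$)
$N{\left(117,o{\left(4,1 - 7 \right)} \right)} + 368462 = \left(-322 + \left(1 - 7\right) 4\right) + 368462 = \left(-322 - 24\right) + 368462 = -346 + 368462 = 368116$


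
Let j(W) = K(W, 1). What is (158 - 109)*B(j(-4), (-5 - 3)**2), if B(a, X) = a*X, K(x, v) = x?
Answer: -12544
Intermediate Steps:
j(W) = W
B(a, X) = X*a
(158 - 109)*B(j(-4), (-5 - 3)**2) = (158 - 109)*((-5 - 3)**2*(-4)) = 49*((-8)**2*(-4)) = 49*(64*(-4)) = 49*(-256) = -12544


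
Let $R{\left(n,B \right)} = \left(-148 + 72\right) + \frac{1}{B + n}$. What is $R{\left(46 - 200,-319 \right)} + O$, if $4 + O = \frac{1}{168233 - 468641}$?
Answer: $- \frac{11367739601}{142092984} \approx -80.002$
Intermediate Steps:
$R{\left(n,B \right)} = -76 + \frac{1}{B + n}$
$O = - \frac{1201633}{300408}$ ($O = -4 + \frac{1}{168233 - 468641} = -4 + \frac{1}{-300408} = -4 - \frac{1}{300408} = - \frac{1201633}{300408} \approx -4.0$)
$R{\left(46 - 200,-319 \right)} + O = \frac{1 - -24244 - 76 \left(46 - 200\right)}{-319 + \left(46 - 200\right)} - \frac{1201633}{300408} = \frac{1 + 24244 - 76 \left(46 - 200\right)}{-319 + \left(46 - 200\right)} - \frac{1201633}{300408} = \frac{1 + 24244 - -11704}{-319 - 154} - \frac{1201633}{300408} = \frac{1 + 24244 + 11704}{-473} - \frac{1201633}{300408} = \left(- \frac{1}{473}\right) 35949 - \frac{1201633}{300408} = - \frac{35949}{473} - \frac{1201633}{300408} = - \frac{11367739601}{142092984}$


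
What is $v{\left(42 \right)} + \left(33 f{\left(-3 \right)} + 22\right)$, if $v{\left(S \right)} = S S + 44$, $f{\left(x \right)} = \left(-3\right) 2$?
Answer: $1632$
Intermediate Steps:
$f{\left(x \right)} = -6$
$v{\left(S \right)} = 44 + S^{2}$ ($v{\left(S \right)} = S^{2} + 44 = 44 + S^{2}$)
$v{\left(42 \right)} + \left(33 f{\left(-3 \right)} + 22\right) = \left(44 + 42^{2}\right) + \left(33 \left(-6\right) + 22\right) = \left(44 + 1764\right) + \left(-198 + 22\right) = 1808 - 176 = 1632$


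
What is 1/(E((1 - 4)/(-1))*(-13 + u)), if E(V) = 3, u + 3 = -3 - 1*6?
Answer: -1/75 ≈ -0.013333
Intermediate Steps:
u = -12 (u = -3 + (-3 - 1*6) = -3 + (-3 - 6) = -3 - 9 = -12)
1/(E((1 - 4)/(-1))*(-13 + u)) = 1/(3*(-13 - 12)) = 1/(3*(-25)) = 1/(-75) = -1/75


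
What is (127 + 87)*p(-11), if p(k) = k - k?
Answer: 0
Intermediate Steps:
p(k) = 0
(127 + 87)*p(-11) = (127 + 87)*0 = 214*0 = 0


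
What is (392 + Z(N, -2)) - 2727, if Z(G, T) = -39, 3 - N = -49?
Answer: -2374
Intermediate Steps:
N = 52 (N = 3 - 1*(-49) = 3 + 49 = 52)
(392 + Z(N, -2)) - 2727 = (392 - 39) - 2727 = 353 - 2727 = -2374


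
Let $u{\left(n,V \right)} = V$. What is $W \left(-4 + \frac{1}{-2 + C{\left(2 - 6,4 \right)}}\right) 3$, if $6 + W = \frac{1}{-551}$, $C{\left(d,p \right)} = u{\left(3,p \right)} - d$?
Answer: $\frac{76061}{1102} \approx 69.021$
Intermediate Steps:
$C{\left(d,p \right)} = p - d$
$W = - \frac{3307}{551}$ ($W = -6 + \frac{1}{-551} = -6 - \frac{1}{551} = - \frac{3307}{551} \approx -6.0018$)
$W \left(-4 + \frac{1}{-2 + C{\left(2 - 6,4 \right)}}\right) 3 = - \frac{3307 \left(-4 + \frac{1}{-2 + \left(4 - \left(2 - 6\right)\right)}\right) 3}{551} = - \frac{3307 \left(-4 + \frac{1}{-2 + \left(4 - -4\right)}\right) 3}{551} = - \frac{3307 \left(-4 + \frac{1}{-2 + \left(4 + 4\right)}\right) 3}{551} = - \frac{3307 \left(-4 + \frac{1}{-2 + 8}\right) 3}{551} = - \frac{3307 \left(-4 + \frac{1}{6}\right) 3}{551} = - \frac{3307 \left(\left(- \frac{23}{6}\right) 3\right)}{551} = \left(- \frac{3307}{551}\right) \left(- \frac{23}{2}\right) = \frac{76061}{1102}$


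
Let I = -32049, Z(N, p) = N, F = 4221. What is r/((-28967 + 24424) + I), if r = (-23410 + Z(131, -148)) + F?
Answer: 9529/18296 ≈ 0.52082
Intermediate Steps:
r = -19058 (r = (-23410 + 131) + 4221 = -23279 + 4221 = -19058)
r/((-28967 + 24424) + I) = -19058/((-28967 + 24424) - 32049) = -19058/(-4543 - 32049) = -19058/(-36592) = -19058*(-1/36592) = 9529/18296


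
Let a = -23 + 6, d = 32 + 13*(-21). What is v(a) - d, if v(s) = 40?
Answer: 281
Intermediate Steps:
d = -241 (d = 32 - 273 = -241)
a = -17
v(a) - d = 40 - 1*(-241) = 40 + 241 = 281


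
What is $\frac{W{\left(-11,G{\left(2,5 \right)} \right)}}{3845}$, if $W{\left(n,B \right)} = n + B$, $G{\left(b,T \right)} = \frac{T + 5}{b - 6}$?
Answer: $- \frac{27}{7690} \approx -0.0035111$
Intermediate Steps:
$G{\left(b,T \right)} = \frac{5 + T}{-6 + b}$
$W{\left(n,B \right)} = B + n$
$\frac{W{\left(-11,G{\left(2,5 \right)} \right)}}{3845} = \frac{\frac{5 + 5}{-6 + 2} - 11}{3845} = \left(\frac{1}{-4} \cdot 10 - 11\right) \frac{1}{3845} = \left(\left(- \frac{1}{4}\right) 10 - 11\right) \frac{1}{3845} = \left(- \frac{5}{2} - 11\right) \frac{1}{3845} = \left(- \frac{27}{2}\right) \frac{1}{3845} = - \frac{27}{7690}$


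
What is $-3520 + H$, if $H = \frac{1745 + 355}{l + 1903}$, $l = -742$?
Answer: $- \frac{1361540}{387} \approx -3518.2$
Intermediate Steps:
$H = \frac{700}{387}$ ($H = \frac{1745 + 355}{-742 + 1903} = \frac{2100}{1161} = 2100 \cdot \frac{1}{1161} = \frac{700}{387} \approx 1.8088$)
$-3520 + H = -3520 + \frac{700}{387} = - \frac{1361540}{387}$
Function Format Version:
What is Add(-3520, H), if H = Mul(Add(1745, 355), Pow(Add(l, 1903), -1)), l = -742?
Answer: Rational(-1361540, 387) ≈ -3518.2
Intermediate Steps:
H = Rational(700, 387) (H = Mul(Add(1745, 355), Pow(Add(-742, 1903), -1)) = Mul(2100, Pow(1161, -1)) = Mul(2100, Rational(1, 1161)) = Rational(700, 387) ≈ 1.8088)
Add(-3520, H) = Add(-3520, Rational(700, 387)) = Rational(-1361540, 387)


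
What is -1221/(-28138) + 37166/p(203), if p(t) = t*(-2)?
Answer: -47512781/519274 ≈ -91.499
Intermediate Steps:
p(t) = -2*t
-1221/(-28138) + 37166/p(203) = -1221/(-28138) + 37166/((-2*203)) = -1221*(-1/28138) + 37166/(-406) = 111/2558 + 37166*(-1/406) = 111/2558 - 18583/203 = -47512781/519274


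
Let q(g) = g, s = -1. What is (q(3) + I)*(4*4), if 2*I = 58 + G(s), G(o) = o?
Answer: 504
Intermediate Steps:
I = 57/2 (I = (58 - 1)/2 = (1/2)*57 = 57/2 ≈ 28.500)
(q(3) + I)*(4*4) = (3 + 57/2)*(4*4) = (63/2)*16 = 504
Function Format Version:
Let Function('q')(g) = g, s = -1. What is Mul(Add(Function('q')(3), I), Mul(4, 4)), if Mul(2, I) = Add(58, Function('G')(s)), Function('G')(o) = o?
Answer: 504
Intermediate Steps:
I = Rational(57, 2) (I = Mul(Rational(1, 2), Add(58, -1)) = Mul(Rational(1, 2), 57) = Rational(57, 2) ≈ 28.500)
Mul(Add(Function('q')(3), I), Mul(4, 4)) = Mul(Add(3, Rational(57, 2)), Mul(4, 4)) = Mul(Rational(63, 2), 16) = 504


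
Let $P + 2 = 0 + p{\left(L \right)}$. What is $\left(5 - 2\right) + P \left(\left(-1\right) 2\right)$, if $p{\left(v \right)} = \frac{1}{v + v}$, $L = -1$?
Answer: $8$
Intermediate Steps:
$p{\left(v \right)} = \frac{1}{2 v}$
$P = - \frac{5}{2}$ ($P = -2 + \left(0 + \frac{1}{2 \left(-1\right)}\right) = -2 + \left(0 + \frac{1}{2} \left(-1\right)\right) = -2 + \left(0 - \frac{1}{2}\right) = -2 - \frac{1}{2} = - \frac{5}{2} \approx -2.5$)
$\left(5 - 2\right) + P \left(\left(-1\right) 2\right) = \left(5 - 2\right) - \frac{5 \left(\left(-1\right) 2\right)}{2} = 3 - -5 = 3 + 5 = 8$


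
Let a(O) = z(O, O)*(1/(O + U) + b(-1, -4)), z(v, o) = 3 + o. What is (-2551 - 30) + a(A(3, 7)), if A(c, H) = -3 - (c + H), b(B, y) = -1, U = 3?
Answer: -2570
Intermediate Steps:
A(c, H) = -3 - H - c (A(c, H) = -3 - (H + c) = -3 + (-H - c) = -3 - H - c)
a(O) = (-1 + 1/(3 + O))*(3 + O) (a(O) = (3 + O)*(1/(O + 3) - 1) = (3 + O)*(1/(3 + O) - 1) = (3 + O)*(-1 + 1/(3 + O)) = (-1 + 1/(3 + O))*(3 + O))
(-2551 - 30) + a(A(3, 7)) = (-2551 - 30) + (-2 - (-3 - 1*7 - 1*3)) = -2581 + (-2 - (-3 - 7 - 3)) = -2581 + (-2 - 1*(-13)) = -2581 + (-2 + 13) = -2581 + 11 = -2570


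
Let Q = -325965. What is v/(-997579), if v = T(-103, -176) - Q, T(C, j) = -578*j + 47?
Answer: -427740/997579 ≈ -0.42878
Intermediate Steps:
T(C, j) = 47 - 578*j
v = 427740 (v = (47 - 578*(-176)) - 1*(-325965) = (47 + 101728) + 325965 = 101775 + 325965 = 427740)
v/(-997579) = 427740/(-997579) = 427740*(-1/997579) = -427740/997579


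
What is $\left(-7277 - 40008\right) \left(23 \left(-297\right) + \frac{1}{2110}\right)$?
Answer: $\frac{136307608913}{422} \approx 3.23 \cdot 10^{8}$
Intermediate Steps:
$\left(-7277 - 40008\right) \left(23 \left(-297\right) + \frac{1}{2110}\right) = - 47285 \left(-6831 + \frac{1}{2110}\right) = \left(-47285\right) \left(- \frac{14413409}{2110}\right) = \frac{136307608913}{422}$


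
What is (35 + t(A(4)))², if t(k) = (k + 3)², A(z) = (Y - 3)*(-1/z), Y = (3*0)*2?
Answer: 616225/256 ≈ 2407.1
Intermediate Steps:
Y = 0 (Y = 0*2 = 0)
A(z) = 3/z (A(z) = (0 - 3)*(-1/z) = -(-3)/z = 3/z)
t(k) = (3 + k)²
(35 + t(A(4)))² = (35 + (3 + 3/4)²)² = (35 + (3 + 3*(¼))²)² = (35 + (3 + ¾)²)² = (35 + (15/4)²)² = (35 + 225/16)² = (785/16)² = 616225/256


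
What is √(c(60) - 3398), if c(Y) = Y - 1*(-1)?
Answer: I*√3337 ≈ 57.767*I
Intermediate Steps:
c(Y) = 1 + Y (c(Y) = Y + 1 = 1 + Y)
√(c(60) - 3398) = √((1 + 60) - 3398) = √(61 - 3398) = √(-3337) = I*√3337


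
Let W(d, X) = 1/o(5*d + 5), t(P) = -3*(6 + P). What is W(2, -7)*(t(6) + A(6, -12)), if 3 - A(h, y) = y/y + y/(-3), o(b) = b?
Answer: -38/15 ≈ -2.5333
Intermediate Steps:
A(h, y) = 2 + y/3 (A(h, y) = 3 - (y/y + y/(-3)) = 3 - (1 + y*(-⅓)) = 3 - (1 - y/3) = 3 + (-1 + y/3) = 2 + y/3)
t(P) = -18 - 3*P
W(d, X) = 1/(5 + 5*d) (W(d, X) = 1/(5*d + 5) = 1/(5 + 5*d))
W(2, -7)*(t(6) + A(6, -12)) = (1/(5*(1 + 2)))*((-18 - 3*6) + (2 + (⅓)*(-12))) = ((⅕)/3)*((-18 - 18) + (2 - 4)) = ((⅕)*(⅓))*(-36 - 2) = (1/15)*(-38) = -38/15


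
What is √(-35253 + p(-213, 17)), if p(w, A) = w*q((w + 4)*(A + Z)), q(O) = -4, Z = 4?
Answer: I*√34401 ≈ 185.48*I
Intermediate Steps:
p(w, A) = -4*w (p(w, A) = w*(-4) = -4*w)
√(-35253 + p(-213, 17)) = √(-35253 - 4*(-213)) = √(-35253 + 852) = √(-34401) = I*√34401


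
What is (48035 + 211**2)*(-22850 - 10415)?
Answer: -3078875340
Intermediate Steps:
(48035 + 211**2)*(-22850 - 10415) = (48035 + 44521)*(-33265) = 92556*(-33265) = -3078875340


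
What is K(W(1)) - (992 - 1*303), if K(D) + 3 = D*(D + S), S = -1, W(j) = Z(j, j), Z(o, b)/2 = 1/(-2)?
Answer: -690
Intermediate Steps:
Z(o, b) = -1 (Z(o, b) = 2/(-2) = 2*(-1/2) = -1)
W(j) = -1
K(D) = -3 + D*(-1 + D) (K(D) = -3 + D*(D - 1) = -3 + D*(-1 + D))
K(W(1)) - (992 - 1*303) = (-3 + (-1)**2 - 1*(-1)) - (992 - 1*303) = (-3 + 1 + 1) - (992 - 303) = -1 - 1*689 = -1 - 689 = -690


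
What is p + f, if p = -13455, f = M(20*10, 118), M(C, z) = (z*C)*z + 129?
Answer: 2771474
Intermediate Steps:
M(C, z) = 129 + C*z² (M(C, z) = (C*z)*z + 129 = C*z² + 129 = 129 + C*z²)
f = 2784929 (f = 129 + (20*10)*118² = 129 + 200*13924 = 129 + 2784800 = 2784929)
p + f = -13455 + 2784929 = 2771474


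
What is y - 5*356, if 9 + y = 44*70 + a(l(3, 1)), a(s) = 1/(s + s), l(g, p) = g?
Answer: 7747/6 ≈ 1291.2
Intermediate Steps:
a(s) = 1/(2*s)
y = 18427/6 (y = -9 + (44*70 + (1/2)/3) = -9 + (3080 + (1/2)*(1/3)) = -9 + (3080 + 1/6) = -9 + 18481/6 = 18427/6 ≈ 3071.2)
y - 5*356 = 18427/6 - 5*356 = 18427/6 - 1*1780 = 18427/6 - 1780 = 7747/6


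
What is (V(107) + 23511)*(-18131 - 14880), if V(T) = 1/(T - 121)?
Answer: -10865669683/14 ≈ -7.7612e+8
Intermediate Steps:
V(T) = 1/(-121 + T)
(V(107) + 23511)*(-18131 - 14880) = (1/(-121 + 107) + 23511)*(-18131 - 14880) = (1/(-14) + 23511)*(-33011) = (-1/14 + 23511)*(-33011) = (329153/14)*(-33011) = -10865669683/14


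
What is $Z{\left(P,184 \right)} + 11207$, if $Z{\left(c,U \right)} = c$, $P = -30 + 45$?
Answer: $11222$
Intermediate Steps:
$P = 15$
$Z{\left(P,184 \right)} + 11207 = 15 + 11207 = 11222$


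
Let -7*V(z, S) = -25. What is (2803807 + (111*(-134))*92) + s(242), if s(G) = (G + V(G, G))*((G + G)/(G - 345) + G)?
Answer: 1076938477/721 ≈ 1.4937e+6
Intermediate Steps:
V(z, S) = 25/7 (V(z, S) = -1/7*(-25) = 25/7)
s(G) = (25/7 + G)*(G + 2*G/(-345 + G)) (s(G) = (G + 25/7)*((G + G)/(G - 345) + G) = (25/7 + G)*((2*G)/(-345 + G) + G) = (25/7 + G)*(2*G/(-345 + G) + G) = (25/7 + G)*(G + 2*G/(-345 + G)))
(2803807 + (111*(-134))*92) + s(242) = (2803807 + (111*(-134))*92) + (1/7)*242*(-8575 - 2376*242 + 7*242**2)/(-345 + 242) = (2803807 - 14874*92) + (1/7)*242*(-8575 - 574992 + 7*58564)/(-103) = (2803807 - 1368408) + (1/7)*242*(-1/103)*(-8575 - 574992 + 409948) = 1435399 + (1/7)*242*(-1/103)*(-173619) = 1435399 + 42015798/721 = 1076938477/721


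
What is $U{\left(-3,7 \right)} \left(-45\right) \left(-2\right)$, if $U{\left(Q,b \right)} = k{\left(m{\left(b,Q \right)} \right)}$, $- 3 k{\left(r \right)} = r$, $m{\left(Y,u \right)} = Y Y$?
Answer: $-1470$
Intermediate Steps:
$m{\left(Y,u \right)} = Y^{2}$
$k{\left(r \right)} = - \frac{r}{3}$
$U{\left(Q,b \right)} = - \frac{b^{2}}{3}$
$U{\left(-3,7 \right)} \left(-45\right) \left(-2\right) = - \frac{7^{2}}{3} \left(-45\right) \left(-2\right) = \left(- \frac{1}{3}\right) 49 \left(-45\right) \left(-2\right) = \left(- \frac{49}{3}\right) \left(-45\right) \left(-2\right) = 735 \left(-2\right) = -1470$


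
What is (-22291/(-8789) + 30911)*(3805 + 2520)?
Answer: 156226965250/799 ≈ 1.9553e+8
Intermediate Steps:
(-22291/(-8789) + 30911)*(3805 + 2520) = (-22291*(-1/8789) + 30911)*6325 = (22291/8789 + 30911)*6325 = (271699070/8789)*6325 = 156226965250/799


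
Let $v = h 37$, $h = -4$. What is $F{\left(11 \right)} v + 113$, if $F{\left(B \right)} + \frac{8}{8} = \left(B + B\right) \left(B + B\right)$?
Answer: $-71371$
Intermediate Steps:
$F{\left(B \right)} = -1 + 4 B^{2}$ ($F{\left(B \right)} = -1 + \left(B + B\right) \left(B + B\right) = -1 + 2 B 2 B = -1 + 4 B^{2}$)
$v = -148$ ($v = \left(-4\right) 37 = -148$)
$F{\left(11 \right)} v + 113 = \left(-1 + 4 \cdot 11^{2}\right) \left(-148\right) + 113 = \left(-1 + 4 \cdot 121\right) \left(-148\right) + 113 = \left(-1 + 484\right) \left(-148\right) + 113 = 483 \left(-148\right) + 113 = -71484 + 113 = -71371$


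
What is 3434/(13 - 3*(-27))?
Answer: 1717/47 ≈ 36.532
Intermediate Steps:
3434/(13 - 3*(-27)) = 3434/(13 + 81) = 3434/94 = 3434*(1/94) = 1717/47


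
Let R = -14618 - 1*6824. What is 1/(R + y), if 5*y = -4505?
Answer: -1/22343 ≈ -4.4757e-5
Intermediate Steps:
R = -21442 (R = -14618 - 6824 = -21442)
y = -901 (y = (1/5)*(-4505) = -901)
1/(R + y) = 1/(-21442 - 901) = 1/(-22343) = -1/22343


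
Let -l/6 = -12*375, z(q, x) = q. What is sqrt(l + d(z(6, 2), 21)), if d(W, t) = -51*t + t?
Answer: 5*sqrt(1038) ≈ 161.09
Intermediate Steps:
d(W, t) = -50*t
l = 27000 (l = -(-72)*375 = -6*(-4500) = 27000)
sqrt(l + d(z(6, 2), 21)) = sqrt(27000 - 50*21) = sqrt(27000 - 1050) = sqrt(25950) = 5*sqrt(1038)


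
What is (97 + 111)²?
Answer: 43264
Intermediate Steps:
(97 + 111)² = 208² = 43264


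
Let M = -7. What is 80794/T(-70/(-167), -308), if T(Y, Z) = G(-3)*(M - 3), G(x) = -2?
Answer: 40397/10 ≈ 4039.7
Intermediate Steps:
T(Y, Z) = 20 (T(Y, Z) = -2*(-7 - 3) = -2*(-10) = 20)
80794/T(-70/(-167), -308) = 80794/20 = 80794*(1/20) = 40397/10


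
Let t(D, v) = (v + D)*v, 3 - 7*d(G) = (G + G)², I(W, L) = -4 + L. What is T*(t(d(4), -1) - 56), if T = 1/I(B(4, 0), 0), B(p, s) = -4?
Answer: 81/7 ≈ 11.571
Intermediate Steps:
d(G) = 3/7 - 4*G²/7 (d(G) = 3/7 - (G + G)²/7 = 3/7 - 4*G²/7)
t(D, v) = v*(D + v) (t(D, v) = (D + v)*v = v*(D + v))
T = -¼ (T = 1/(-4 + 0) = 1/(-4) = -¼ ≈ -0.25000)
T*(t(d(4), -1) - 56) = -(-((3/7 - 4/7*4²) - 1) - 56)/4 = -(-((3/7 - 4/7*16) - 1) - 56)/4 = -(-((3/7 - 64/7) - 1) - 56)/4 = -(-(-61/7 - 1) - 56)/4 = -(-1*(-68/7) - 56)/4 = -(68/7 - 56)/4 = -¼*(-324/7) = 81/7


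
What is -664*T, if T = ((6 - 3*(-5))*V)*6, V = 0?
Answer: 0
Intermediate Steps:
T = 0 (T = ((6 - 3*(-5))*0)*6 = ((6 + 15)*0)*6 = (21*0)*6 = 0*6 = 0)
-664*T = -664*0 = 0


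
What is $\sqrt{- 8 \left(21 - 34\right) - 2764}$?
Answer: $2 i \sqrt{665} \approx 51.575 i$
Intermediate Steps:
$\sqrt{- 8 \left(21 - 34\right) - 2764} = \sqrt{\left(-8\right) \left(-13\right) - 2764} = \sqrt{104 - 2764} = \sqrt{-2660} = 2 i \sqrt{665}$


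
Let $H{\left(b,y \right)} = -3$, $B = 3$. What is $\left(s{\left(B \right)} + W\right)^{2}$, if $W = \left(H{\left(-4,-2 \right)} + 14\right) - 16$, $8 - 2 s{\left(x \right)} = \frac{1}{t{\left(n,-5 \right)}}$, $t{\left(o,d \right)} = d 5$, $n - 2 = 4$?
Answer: $\frac{2401}{2500} \approx 0.9604$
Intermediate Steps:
$n = 6$ ($n = 2 + 4 = 6$)
$t{\left(o,d \right)} = 5 d$
$s{\left(x \right)} = \frac{201}{50}$ ($s{\left(x \right)} = 4 - \frac{1}{2 \cdot 5 \left(-5\right)} = 4 - \frac{1}{2 \left(-25\right)} = 4 - - \frac{1}{50} = 4 + \frac{1}{50} = \frac{201}{50}$)
$W = -5$ ($W = \left(-3 + 14\right) - 16 = 11 - 16 = -5$)
$\left(s{\left(B \right)} + W\right)^{2} = \left(\frac{201}{50} - 5\right)^{2} = \left(- \frac{49}{50}\right)^{2} = \frac{2401}{2500}$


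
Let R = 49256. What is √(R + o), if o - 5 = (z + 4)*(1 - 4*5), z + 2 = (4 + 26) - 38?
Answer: 25*√79 ≈ 222.20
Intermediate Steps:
z = -10 (z = -2 + ((4 + 26) - 38) = -2 + (30 - 38) = -2 - 8 = -10)
o = 119 (o = 5 + (-10 + 4)*(1 - 4*5) = 5 - 6*(1 - 20) = 5 - 6*(-19) = 5 + 114 = 119)
√(R + o) = √(49256 + 119) = √49375 = 25*√79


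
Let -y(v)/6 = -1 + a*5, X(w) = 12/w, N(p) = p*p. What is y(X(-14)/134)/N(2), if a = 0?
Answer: 3/2 ≈ 1.5000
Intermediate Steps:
N(p) = p**2
y(v) = 6 (y(v) = -6*(-1 + 0*5) = -6*(-1 + 0) = -6*(-1) = 6)
y(X(-14)/134)/N(2) = 6/(2**2) = 6/4 = 6*(1/4) = 3/2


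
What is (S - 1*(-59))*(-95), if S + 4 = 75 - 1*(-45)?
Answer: -16625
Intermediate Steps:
S = 116 (S = -4 + (75 - 1*(-45)) = -4 + (75 + 45) = -4 + 120 = 116)
(S - 1*(-59))*(-95) = (116 - 1*(-59))*(-95) = (116 + 59)*(-95) = 175*(-95) = -16625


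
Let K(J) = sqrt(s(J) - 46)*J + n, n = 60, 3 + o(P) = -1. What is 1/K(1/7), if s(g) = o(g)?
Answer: 294/17645 - 7*I*sqrt(2)/35290 ≈ 0.016662 - 0.00028052*I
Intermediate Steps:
o(P) = -4 (o(P) = -3 - 1 = -4)
s(g) = -4
K(J) = 60 + 5*I*J*sqrt(2) (K(J) = sqrt(-4 - 46)*J + 60 = sqrt(-50)*J + 60 = (5*I*sqrt(2))*J + 60 = 5*I*J*sqrt(2) + 60 = 60 + 5*I*J*sqrt(2))
1/K(1/7) = 1/(60 + 5*I*sqrt(2)/7)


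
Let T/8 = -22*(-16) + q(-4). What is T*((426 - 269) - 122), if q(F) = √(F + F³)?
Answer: 98560 + 560*I*√17 ≈ 98560.0 + 2308.9*I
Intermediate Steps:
T = 2816 + 16*I*√17 (T = 8*(-22*(-16) + √(-4 + (-4)³)) = 8*(352 + √(-4 - 64)) = 8*(352 + √(-68)) = 8*(352 + 2*I*√17) = 2816 + 16*I*√17 ≈ 2816.0 + 65.97*I)
T*((426 - 269) - 122) = (2816 + 16*I*√17)*((426 - 269) - 122) = (2816 + 16*I*√17)*(157 - 122) = (2816 + 16*I*√17)*35 = 98560 + 560*I*√17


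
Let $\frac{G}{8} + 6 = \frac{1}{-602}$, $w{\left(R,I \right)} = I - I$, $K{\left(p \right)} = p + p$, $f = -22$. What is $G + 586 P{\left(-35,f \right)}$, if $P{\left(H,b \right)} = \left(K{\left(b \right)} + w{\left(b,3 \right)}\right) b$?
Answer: $\frac{170727196}{301} \approx 5.672 \cdot 10^{5}$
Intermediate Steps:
$K{\left(p \right)} = 2 p$
$w{\left(R,I \right)} = 0$
$P{\left(H,b \right)} = 2 b^{2}$ ($P{\left(H,b \right)} = \left(2 b + 0\right) b = 2 b b = 2 b^{2}$)
$G = - \frac{14452}{301}$ ($G = -48 + \frac{8}{-602} = -48 + 8 \left(- \frac{1}{602}\right) = -48 - \frac{4}{301} = - \frac{14452}{301} \approx -48.013$)
$G + 586 P{\left(-35,f \right)} = - \frac{14452}{301} + 586 \cdot 2 \left(-22\right)^{2} = - \frac{14452}{301} + 586 \cdot 2 \cdot 484 = - \frac{14452}{301} + 586 \cdot 968 = - \frac{14452}{301} + 567248 = \frac{170727196}{301}$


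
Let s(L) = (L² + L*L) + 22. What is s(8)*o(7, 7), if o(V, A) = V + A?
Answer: 2100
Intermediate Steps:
o(V, A) = A + V
s(L) = 22 + 2*L² (s(L) = (L² + L²) + 22 = 2*L² + 22 = 22 + 2*L²)
s(8)*o(7, 7) = (22 + 2*8²)*(7 + 7) = (22 + 2*64)*14 = (22 + 128)*14 = 150*14 = 2100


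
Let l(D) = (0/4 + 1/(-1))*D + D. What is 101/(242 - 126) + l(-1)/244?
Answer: 101/116 ≈ 0.87069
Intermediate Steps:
l(D) = 0 (l(D) = (0*(¼) + 1*(-1))*D + D = (0 - 1)*D + D = -D + D = 0)
101/(242 - 126) + l(-1)/244 = 101/(242 - 126) + 0/244 = 101/116 + 0*(1/244) = 101*(1/116) + 0 = 101/116 + 0 = 101/116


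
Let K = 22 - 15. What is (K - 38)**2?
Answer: 961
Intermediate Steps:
K = 7
(K - 38)**2 = (7 - 38)**2 = (-31)**2 = 961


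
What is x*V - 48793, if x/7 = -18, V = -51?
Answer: -42367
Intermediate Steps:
x = -126 (x = 7*(-18) = -126)
x*V - 48793 = -126*(-51) - 48793 = 6426 - 48793 = -42367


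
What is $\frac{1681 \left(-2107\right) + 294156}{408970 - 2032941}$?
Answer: $\frac{3247711}{1623971} \approx 1.9999$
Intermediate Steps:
$\frac{1681 \left(-2107\right) + 294156}{408970 - 2032941} = \frac{-3541867 + 294156}{-1623971} = \left(-3247711\right) \left(- \frac{1}{1623971}\right) = \frac{3247711}{1623971}$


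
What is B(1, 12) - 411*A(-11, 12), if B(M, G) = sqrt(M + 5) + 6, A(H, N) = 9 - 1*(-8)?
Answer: -6981 + sqrt(6) ≈ -6978.5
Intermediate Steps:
A(H, N) = 17 (A(H, N) = 9 + 8 = 17)
B(M, G) = 6 + sqrt(5 + M) (B(M, G) = sqrt(5 + M) + 6 = 6 + sqrt(5 + M))
B(1, 12) - 411*A(-11, 12) = (6 + sqrt(5 + 1)) - 411*17 = (6 + sqrt(6)) - 6987 = -6981 + sqrt(6)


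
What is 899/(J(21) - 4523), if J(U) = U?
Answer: -899/4502 ≈ -0.19969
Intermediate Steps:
899/(J(21) - 4523) = 899/(21 - 4523) = 899/(-4502) = 899*(-1/4502) = -899/4502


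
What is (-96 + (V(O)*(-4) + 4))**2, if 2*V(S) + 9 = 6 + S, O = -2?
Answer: 6724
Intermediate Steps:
V(S) = -3/2 + S/2 (V(S) = -9/2 + (6 + S)/2 = -9/2 + (3 + S/2) = -3/2 + S/2)
(-96 + (V(O)*(-4) + 4))**2 = (-96 + ((-3/2 + (1/2)*(-2))*(-4) + 4))**2 = (-96 + ((-3/2 - 1)*(-4) + 4))**2 = (-96 + (-5/2*(-4) + 4))**2 = (-96 + (10 + 4))**2 = (-96 + 14)**2 = (-82)**2 = 6724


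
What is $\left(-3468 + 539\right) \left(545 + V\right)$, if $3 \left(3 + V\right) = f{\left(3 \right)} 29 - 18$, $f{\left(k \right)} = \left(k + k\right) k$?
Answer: $-2079590$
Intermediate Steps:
$f{\left(k \right)} = 2 k^{2}$ ($f{\left(k \right)} = 2 k k = 2 k^{2}$)
$V = 165$ ($V = -3 + \frac{2 \cdot 3^{2} \cdot 29 - 18}{3} = -3 + \frac{2 \cdot 9 \cdot 29 - 18}{3} = -3 + \frac{18 \cdot 29 - 18}{3} = -3 + \frac{522 - 18}{3} = -3 + \frac{1}{3} \cdot 504 = -3 + 168 = 165$)
$\left(-3468 + 539\right) \left(545 + V\right) = \left(-3468 + 539\right) \left(545 + 165\right) = \left(-2929\right) 710 = -2079590$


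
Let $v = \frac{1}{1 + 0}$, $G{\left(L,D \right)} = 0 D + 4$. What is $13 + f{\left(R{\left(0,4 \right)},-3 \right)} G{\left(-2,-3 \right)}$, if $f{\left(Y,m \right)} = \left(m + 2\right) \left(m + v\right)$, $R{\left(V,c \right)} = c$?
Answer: $21$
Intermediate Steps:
$G{\left(L,D \right)} = 4$ ($G{\left(L,D \right)} = 0 + 4 = 4$)
$v = 1$ ($v = 1^{-1} = 1$)
$f{\left(Y,m \right)} = \left(1 + m\right) \left(2 + m\right)$ ($f{\left(Y,m \right)} = \left(m + 2\right) \left(m + 1\right) = \left(2 + m\right) \left(1 + m\right) = \left(1 + m\right) \left(2 + m\right)$)
$13 + f{\left(R{\left(0,4 \right)},-3 \right)} G{\left(-2,-3 \right)} = 13 + \left(2 + \left(-3\right)^{2} + 3 \left(-3\right)\right) 4 = 13 + \left(2 + 9 - 9\right) 4 = 13 + 2 \cdot 4 = 13 + 8 = 21$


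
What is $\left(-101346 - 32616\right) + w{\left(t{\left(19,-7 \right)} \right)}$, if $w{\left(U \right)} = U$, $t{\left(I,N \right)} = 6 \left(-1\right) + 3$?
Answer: $-133965$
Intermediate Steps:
$t{\left(I,N \right)} = -3$ ($t{\left(I,N \right)} = -6 + 3 = -3$)
$\left(-101346 - 32616\right) + w{\left(t{\left(19,-7 \right)} \right)} = \left(-101346 - 32616\right) - 3 = -133962 - 3 = -133965$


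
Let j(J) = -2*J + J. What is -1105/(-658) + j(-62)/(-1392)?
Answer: 374341/228984 ≈ 1.6348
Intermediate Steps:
j(J) = -J
-1105/(-658) + j(-62)/(-1392) = -1105/(-658) - 1*(-62)/(-1392) = -1105*(-1/658) + 62*(-1/1392) = 1105/658 - 31/696 = 374341/228984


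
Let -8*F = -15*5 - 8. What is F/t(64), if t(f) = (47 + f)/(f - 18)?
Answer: 1909/444 ≈ 4.2995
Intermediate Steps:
t(f) = (47 + f)/(-18 + f)
F = 83/8 (F = -(-15*5 - 8)/8 = -(-75 - 8)/8 = -⅛*(-83) = 83/8 ≈ 10.375)
F/t(64) = 83/(8*(((47 + 64)/(-18 + 64)))) = 83/(8*((111/46))) = 83/(8*(((1/46)*111))) = 83/(8*(111/46)) = (83/8)*(46/111) = 1909/444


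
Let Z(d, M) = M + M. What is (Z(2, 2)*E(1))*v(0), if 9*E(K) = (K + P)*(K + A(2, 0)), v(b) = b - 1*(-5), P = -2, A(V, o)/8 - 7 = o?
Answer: -380/3 ≈ -126.67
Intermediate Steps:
A(V, o) = 56 + 8*o
v(b) = 5 + b (v(b) = b + 5 = 5 + b)
E(K) = (-2 + K)*(56 + K)/9 (E(K) = ((K - 2)*(K + (56 + 8*0)))/9 = ((-2 + K)*(K + (56 + 0)))/9 = ((-2 + K)*(K + 56))/9 = ((-2 + K)*(56 + K))/9 = (-2 + K)*(56 + K)/9)
Z(d, M) = 2*M
(Z(2, 2)*E(1))*v(0) = ((2*2)*(-112/9 + 6*1 + (⅑)*1²))*(5 + 0) = (4*(-112/9 + 6 + (⅑)*1))*5 = (4*(-112/9 + 6 + ⅑))*5 = (4*(-19/3))*5 = -76/3*5 = -380/3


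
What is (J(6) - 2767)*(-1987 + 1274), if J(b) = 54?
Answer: 1934369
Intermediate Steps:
(J(6) - 2767)*(-1987 + 1274) = (54 - 2767)*(-1987 + 1274) = -2713*(-713) = 1934369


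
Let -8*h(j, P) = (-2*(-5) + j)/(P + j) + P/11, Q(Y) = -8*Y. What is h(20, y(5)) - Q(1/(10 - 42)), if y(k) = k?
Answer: -201/440 ≈ -0.45682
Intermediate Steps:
h(j, P) = -P/88 - (10 + j)/(8*(P + j)) (h(j, P) = -((-2*(-5) + j)/(P + j) + P/11)/8 = -((10 + j)/(P + j) + P*(1/11))/8 = -((10 + j)/(P + j) + P/11)/8 = -(P/11 + (10 + j)/(P + j))/8 = -P/88 - (10 + j)/(8*(P + j)))
h(20, y(5)) - Q(1/(10 - 42)) = (-110 - 1*5² - 11*20 - 1*5*20)/(88*(5 + 20)) - (-8)/(10 - 42) = (1/88)*(-110 - 1*25 - 220 - 100)/25 - (-8)/(-32) = (1/88)*(1/25)*(-110 - 25 - 220 - 100) - (-8)*(-1)/32 = (1/88)*(1/25)*(-455) - 1*¼ = -91/440 - ¼ = -201/440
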